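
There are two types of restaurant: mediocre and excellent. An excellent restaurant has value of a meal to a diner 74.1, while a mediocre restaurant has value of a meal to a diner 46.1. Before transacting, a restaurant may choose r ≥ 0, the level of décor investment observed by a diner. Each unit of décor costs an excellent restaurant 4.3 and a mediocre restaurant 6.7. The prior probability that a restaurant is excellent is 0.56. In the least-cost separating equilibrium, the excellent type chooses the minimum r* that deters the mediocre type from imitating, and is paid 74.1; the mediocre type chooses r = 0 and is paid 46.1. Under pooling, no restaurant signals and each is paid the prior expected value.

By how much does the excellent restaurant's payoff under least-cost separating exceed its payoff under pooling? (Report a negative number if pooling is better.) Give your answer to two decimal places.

Least-cost separating signal: r* solves 46.1 = 74.1 − 6.7·r*, so r* = (74.1 − 46.1)/6.7 ≈ 4.1791.
Excellent type's separating payoff: 74.1 − 4.3 × r* = 74.1 − 4.3 × (74.1 − 46.1)/6.7 = 74.1 − 120.4/6.7 ≈ 56.1299.
Pooling payoff: 0.56 × 74.1 + 0.44 × 46.1 = 61.78.
Difference: 56.1299 − 61.78 = -5.6501, i.e. -5.65 to two decimal places.
The excellent type would prefer the pooling outcome.

-5.65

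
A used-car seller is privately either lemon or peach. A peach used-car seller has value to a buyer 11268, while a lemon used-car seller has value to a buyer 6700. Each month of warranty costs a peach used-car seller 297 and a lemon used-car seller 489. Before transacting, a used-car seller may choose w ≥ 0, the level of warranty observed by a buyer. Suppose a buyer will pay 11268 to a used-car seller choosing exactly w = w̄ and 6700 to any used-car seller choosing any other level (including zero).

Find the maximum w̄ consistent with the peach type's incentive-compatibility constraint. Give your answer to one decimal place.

Choosing w̄ yields the peach type 11268 − 297·w̄; choosing zero yields 6700.
The peach type is indifferent at 11268 − 297·w̄ = 6700, i.e. w̄ = (11268 − 6700) / 297 ≈ 15.4.
For any w̄ above 15.4 the peach type would rather pool at zero, so separation collapses.

15.4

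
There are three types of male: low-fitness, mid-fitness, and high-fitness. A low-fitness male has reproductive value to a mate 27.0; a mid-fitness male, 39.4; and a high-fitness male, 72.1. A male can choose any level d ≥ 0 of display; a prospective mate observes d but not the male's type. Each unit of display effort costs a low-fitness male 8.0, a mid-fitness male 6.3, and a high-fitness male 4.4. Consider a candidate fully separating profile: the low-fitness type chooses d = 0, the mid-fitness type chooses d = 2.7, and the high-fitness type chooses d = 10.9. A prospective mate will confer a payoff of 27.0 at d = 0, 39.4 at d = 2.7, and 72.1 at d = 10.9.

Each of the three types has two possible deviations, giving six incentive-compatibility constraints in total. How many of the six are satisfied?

3

Mid-fitness (own payoff 39.4 − 6.3×2.7 = 22.39): to d=0 gives 27.0 → profitable ✗; to d=10.9 gives 72.1 − 6.3×10.9 = 3.43 → no gain ✓.
Low-fitness (own payoff 27.0): to d=2.7 gives 39.4 − 8.0×2.7 = 17.8 → no gain ✓; to d=10.9 gives 72.1 − 8.0×10.9 = -15.1 → no gain ✓.
High-fitness (own payoff 72.1 − 4.4×10.9 = 24.14): to d=0 gives 27.0 → profitable ✗; to d=2.7 gives 39.4 − 4.4×2.7 = 27.52 → profitable ✗.
3 of the 6 constraints hold; not an equilibrium.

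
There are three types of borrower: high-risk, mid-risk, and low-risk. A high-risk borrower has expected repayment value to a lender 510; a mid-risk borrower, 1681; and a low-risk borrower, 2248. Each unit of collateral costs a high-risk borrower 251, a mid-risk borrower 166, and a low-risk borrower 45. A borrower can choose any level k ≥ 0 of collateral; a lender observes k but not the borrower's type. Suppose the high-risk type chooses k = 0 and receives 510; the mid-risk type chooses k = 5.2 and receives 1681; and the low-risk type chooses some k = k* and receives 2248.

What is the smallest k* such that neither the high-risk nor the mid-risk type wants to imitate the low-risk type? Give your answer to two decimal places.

Mid-risk type (on-path payoff 1681 − 166×5.2 = 817.8) won't mimic when 817.8 ≥ 2248 − 166·k*, i.e. k* ≥ 8.62.
High-risk type (on-path payoff 510) won't mimic when 510 ≥ 2248 − 251·k*, i.e. k* ≥ 6.92.
Both must hold, so k* = max(6.92, 8.62) = 8.62. The mid-risk type's constraint binds.

8.62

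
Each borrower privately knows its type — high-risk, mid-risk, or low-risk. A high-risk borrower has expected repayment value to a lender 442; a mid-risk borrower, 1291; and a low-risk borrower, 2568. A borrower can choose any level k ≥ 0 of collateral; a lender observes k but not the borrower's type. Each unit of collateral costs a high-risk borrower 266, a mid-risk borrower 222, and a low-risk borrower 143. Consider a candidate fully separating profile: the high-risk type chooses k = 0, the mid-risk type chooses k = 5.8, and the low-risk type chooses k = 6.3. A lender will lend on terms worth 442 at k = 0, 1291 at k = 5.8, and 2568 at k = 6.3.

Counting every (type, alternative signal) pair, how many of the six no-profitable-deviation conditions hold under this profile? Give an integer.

High-risk (own payoff 442): to k=5.8 gives 1291 − 266×5.8 = -251.8 → no gain ✓; to k=6.3 gives 2568 − 266×6.3 = 892.2 → profitable ✗.
Low-risk (own payoff 2568 − 143×6.3 = 1667.1): to k=0 gives 442 → no gain ✓; to k=5.8 gives 1291 − 143×5.8 = 461.6 → no gain ✓.
Mid-risk (own payoff 1291 − 222×5.8 = 3.4): to k=0 gives 442 → profitable ✗; to k=6.3 gives 2568 − 222×6.3 = 1169.4 → profitable ✗.
3 of the 6 constraints hold; not an equilibrium.

3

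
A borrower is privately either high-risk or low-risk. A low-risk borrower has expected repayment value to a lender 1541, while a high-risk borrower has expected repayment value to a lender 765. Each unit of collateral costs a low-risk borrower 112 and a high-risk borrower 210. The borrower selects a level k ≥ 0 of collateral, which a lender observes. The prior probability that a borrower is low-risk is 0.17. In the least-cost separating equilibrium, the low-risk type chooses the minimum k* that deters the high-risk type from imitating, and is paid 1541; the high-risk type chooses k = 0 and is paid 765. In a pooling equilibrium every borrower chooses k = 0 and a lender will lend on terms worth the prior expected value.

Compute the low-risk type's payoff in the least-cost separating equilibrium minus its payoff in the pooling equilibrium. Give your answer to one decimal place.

230.2

Least-cost separating signal: k* solves 765 = 1541 − 210·k*, so k* = (1541 − 765)/210 ≈ 3.6952.
Low-risk type's separating payoff: 1541 − 112 × k* = 1541 − 112 × (1541 − 765)/210 = 1541 − 86912/210 ≈ 1127.133.
Pooling payoff: 0.17 × 1541 + 0.83 × 765 = 896.92.
Difference: 1127.133 − 896.92 = 230.213, i.e. 230.2 to one decimal place.
The low-risk type prefers to separate.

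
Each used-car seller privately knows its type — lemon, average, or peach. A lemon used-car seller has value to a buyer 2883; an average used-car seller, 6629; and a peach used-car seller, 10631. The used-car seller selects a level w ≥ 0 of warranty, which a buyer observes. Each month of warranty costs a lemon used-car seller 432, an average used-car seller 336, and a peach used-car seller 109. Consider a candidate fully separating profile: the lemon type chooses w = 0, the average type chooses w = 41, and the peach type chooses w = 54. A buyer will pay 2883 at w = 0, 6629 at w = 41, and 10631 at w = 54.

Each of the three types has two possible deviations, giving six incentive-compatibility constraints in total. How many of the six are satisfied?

5

Lemon (own payoff 2883): to w=41 gives 6629 − 432×41 = -11083 → no gain ✓; to w=54 gives 10631 − 432×54 = -12697 → no gain ✓.
Average (own payoff 6629 − 336×41 = -7147): to w=0 gives 2883 → profitable ✗; to w=54 gives 10631 − 336×54 = -7513 → no gain ✓.
Peach (own payoff 10631 − 109×54 = 4745): to w=0 gives 2883 → no gain ✓; to w=41 gives 6629 − 109×41 = 2160 → no gain ✓.
5 of the 6 constraints hold; not an equilibrium.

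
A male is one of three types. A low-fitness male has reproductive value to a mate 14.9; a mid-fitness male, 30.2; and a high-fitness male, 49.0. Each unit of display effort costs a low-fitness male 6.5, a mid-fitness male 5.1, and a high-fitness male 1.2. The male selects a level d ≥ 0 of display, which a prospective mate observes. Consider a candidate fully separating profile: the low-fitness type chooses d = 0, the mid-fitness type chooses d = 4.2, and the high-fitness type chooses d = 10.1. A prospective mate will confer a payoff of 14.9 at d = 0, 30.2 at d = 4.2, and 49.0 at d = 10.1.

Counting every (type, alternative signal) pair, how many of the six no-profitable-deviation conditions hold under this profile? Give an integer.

5

Low-fitness (own payoff 14.9): to d=4.2 gives 30.2 − 6.5×4.2 = 2.9 → no gain ✓; to d=10.1 gives 49.0 − 6.5×10.1 = -16.65 → no gain ✓.
High-fitness (own payoff 49.0 − 1.2×10.1 = 36.88): to d=0 gives 14.9 → no gain ✓; to d=4.2 gives 30.2 − 1.2×4.2 = 25.16 → no gain ✓.
Mid-fitness (own payoff 30.2 − 5.1×4.2 = 8.78): to d=0 gives 14.9 → profitable ✗; to d=10.1 gives 49.0 − 5.1×10.1 = -2.51 → no gain ✓.
5 of the 6 constraints hold; not an equilibrium.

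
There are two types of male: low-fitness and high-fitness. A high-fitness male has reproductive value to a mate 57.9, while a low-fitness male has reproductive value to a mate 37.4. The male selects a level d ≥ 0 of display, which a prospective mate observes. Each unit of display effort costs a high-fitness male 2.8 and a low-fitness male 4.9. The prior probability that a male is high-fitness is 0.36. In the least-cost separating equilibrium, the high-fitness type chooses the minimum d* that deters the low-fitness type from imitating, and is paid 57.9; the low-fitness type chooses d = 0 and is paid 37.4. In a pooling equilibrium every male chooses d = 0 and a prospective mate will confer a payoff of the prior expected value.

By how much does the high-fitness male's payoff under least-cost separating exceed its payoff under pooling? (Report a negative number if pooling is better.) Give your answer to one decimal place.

Least-cost separating signal: d* solves 37.4 = 57.9 − 4.9·d*, so d* = (57.9 − 37.4)/4.9 ≈ 4.1837.
High-fitness type's separating payoff: 57.9 − 2.8 × d* = 57.9 − 2.8 × (57.9 − 37.4)/4.9 = 57.9 − 57.4/4.9 ≈ 46.186.
Pooling payoff: 0.36 × 57.9 + 0.64 × 37.4 = 44.78.
Difference: 46.186 − 44.78 = 1.406, i.e. 1.4 to one decimal place.
The high-fitness type prefers to separate.

1.4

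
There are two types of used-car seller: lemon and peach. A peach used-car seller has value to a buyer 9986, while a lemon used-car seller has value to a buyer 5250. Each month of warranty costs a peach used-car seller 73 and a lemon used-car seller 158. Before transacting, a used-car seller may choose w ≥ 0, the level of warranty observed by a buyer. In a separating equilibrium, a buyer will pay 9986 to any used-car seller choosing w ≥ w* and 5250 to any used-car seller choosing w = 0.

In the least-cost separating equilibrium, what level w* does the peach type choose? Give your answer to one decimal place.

A lemon used-car seller choosing w = 0 receives 5250.
Imitating at w* instead would pay 9986 at cost 158·w*, netting 9986 − 158·w*.
Indifference: 5250 = 9986 − 158·w*, so w* = (9986 − 5250) / 158 ≈ 30.0.
At w* the lemon type's incentive constraint just binds; the peach type strictly prefers w* since its per-unit cost is lower.

30.0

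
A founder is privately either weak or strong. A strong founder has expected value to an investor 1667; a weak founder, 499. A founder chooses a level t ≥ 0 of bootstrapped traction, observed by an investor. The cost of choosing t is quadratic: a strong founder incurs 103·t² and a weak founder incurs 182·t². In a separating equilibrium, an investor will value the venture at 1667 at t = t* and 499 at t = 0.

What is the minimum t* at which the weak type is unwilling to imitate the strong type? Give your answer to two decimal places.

The weak type at t = 0 receives 499; imitating at t* yields 1667 − 182·t*².
Indifference: 499 = 1667 − 182·t*², so t*² = (1667 − 499) / 182 ≈ 6.4176.
t* = √6.4176 ≈ 2.53.

2.53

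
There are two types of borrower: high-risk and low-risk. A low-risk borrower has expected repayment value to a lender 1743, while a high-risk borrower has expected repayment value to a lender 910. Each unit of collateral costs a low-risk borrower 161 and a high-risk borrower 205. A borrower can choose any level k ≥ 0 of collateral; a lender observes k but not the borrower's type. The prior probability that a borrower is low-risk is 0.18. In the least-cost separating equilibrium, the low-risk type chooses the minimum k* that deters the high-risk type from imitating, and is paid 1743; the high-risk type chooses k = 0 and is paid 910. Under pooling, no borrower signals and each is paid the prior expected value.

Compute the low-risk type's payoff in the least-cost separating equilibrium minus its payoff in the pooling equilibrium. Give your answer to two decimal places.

Least-cost separating signal: k* solves 910 = 1743 − 205·k*, so k* = (1743 − 910)/205 ≈ 4.0634.
Low-risk type's separating payoff: 1743 − 161 × k* = 1743 − 161 × (1743 − 910)/205 = 1743 − 134113/205 ≈ 1088.7902.
Pooling payoff: 0.18 × 1743 + 0.82 × 910 = 1059.94.
Difference: 1088.7902 − 1059.94 = 28.8502, i.e. 28.85 to two decimal places.
The low-risk type prefers to separate.

28.85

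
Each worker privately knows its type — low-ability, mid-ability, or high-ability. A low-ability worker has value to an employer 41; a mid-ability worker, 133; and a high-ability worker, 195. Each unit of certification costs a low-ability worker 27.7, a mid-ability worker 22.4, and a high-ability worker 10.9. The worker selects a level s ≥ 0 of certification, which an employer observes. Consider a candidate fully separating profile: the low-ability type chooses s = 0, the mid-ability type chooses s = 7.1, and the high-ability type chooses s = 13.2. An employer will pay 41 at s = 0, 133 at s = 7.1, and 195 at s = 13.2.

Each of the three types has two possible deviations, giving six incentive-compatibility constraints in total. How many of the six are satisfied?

Low-ability (own payoff 41): to s=7.1 gives 133 − 27.7×7.1 = -63.67 → no gain ✓; to s=13.2 gives 195 − 27.7×13.2 = -170.64 → no gain ✓.
High-ability (own payoff 195 − 10.9×13.2 = 51.12): to s=0 gives 41 → no gain ✓; to s=7.1 gives 133 − 10.9×7.1 = 55.61 → profitable ✗.
Mid-ability (own payoff 133 − 22.4×7.1 = -26.04): to s=0 gives 41 → profitable ✗; to s=13.2 gives 195 − 22.4×13.2 = -100.68 → no gain ✓.
4 of the 6 constraints hold; not an equilibrium.

4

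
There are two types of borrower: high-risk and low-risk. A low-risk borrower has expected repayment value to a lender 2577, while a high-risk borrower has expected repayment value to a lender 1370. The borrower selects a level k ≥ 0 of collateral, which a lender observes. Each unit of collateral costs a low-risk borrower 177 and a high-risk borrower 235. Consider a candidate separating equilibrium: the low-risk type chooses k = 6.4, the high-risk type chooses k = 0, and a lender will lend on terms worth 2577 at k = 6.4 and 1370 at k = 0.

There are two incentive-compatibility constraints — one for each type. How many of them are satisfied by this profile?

2

Low-risk type: signal → 2577 − 177 × 6.4 = 1444.2; deviate to 0 → 1370. IC holds (1444.2 ≥ 1370).
High-risk type: stay at 0 → 1370; mimic → 2577 − 235 × 6.4 = 1073. IC holds (1370 ≥ 1073).
2 of 2 constraints hold, so this is a separating equilibrium.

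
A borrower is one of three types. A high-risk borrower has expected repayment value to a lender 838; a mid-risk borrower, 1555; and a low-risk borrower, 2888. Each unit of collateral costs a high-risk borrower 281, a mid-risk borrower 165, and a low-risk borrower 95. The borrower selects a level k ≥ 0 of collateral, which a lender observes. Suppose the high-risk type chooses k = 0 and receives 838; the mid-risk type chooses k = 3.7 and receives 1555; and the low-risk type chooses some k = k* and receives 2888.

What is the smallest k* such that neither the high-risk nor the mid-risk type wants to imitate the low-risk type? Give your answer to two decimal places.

High-risk type (on-path payoff 838) won't mimic when 838 ≥ 2888 − 281·k*, i.e. k* ≥ 7.30.
Mid-risk type (on-path payoff 1555 − 165×3.7 = 944.5) won't mimic when 944.5 ≥ 2888 − 165·k*, i.e. k* ≥ 11.78.
Both must hold, so k* = max(7.30, 11.78) = 11.78. The mid-risk type's constraint binds.

11.78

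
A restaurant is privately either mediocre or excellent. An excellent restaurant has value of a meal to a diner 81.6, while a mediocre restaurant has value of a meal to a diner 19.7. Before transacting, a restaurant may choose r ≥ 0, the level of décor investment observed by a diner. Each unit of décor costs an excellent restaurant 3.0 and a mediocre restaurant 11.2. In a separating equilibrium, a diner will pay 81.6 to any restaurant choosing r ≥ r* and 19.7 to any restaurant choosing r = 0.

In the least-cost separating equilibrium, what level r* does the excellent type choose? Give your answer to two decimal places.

5.53

A mediocre restaurant choosing r = 0 receives 19.7.
Imitating at r* instead would pay 81.6 at cost 11.2·r*, netting 81.6 − 11.2·r*.
Indifference: 19.7 = 81.6 − 11.2·r*, so r* = (81.6 − 19.7) / 11.2 ≈ 5.53.
At r* the mediocre type's incentive constraint just binds; the excellent type strictly prefers r* since its per-unit cost is lower.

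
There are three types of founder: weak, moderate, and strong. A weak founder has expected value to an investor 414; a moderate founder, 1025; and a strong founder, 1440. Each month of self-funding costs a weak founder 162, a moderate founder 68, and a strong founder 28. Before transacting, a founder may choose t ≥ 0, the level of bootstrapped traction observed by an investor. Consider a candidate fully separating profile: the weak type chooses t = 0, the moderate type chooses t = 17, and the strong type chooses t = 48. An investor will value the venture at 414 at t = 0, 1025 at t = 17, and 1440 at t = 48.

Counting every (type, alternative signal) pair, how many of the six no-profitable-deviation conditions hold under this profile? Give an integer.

Weak (own payoff 414): to t=17 gives 1025 − 162×17 = -1729 → no gain ✓; to t=48 gives 1440 − 162×48 = -6336 → no gain ✓.
Strong (own payoff 1440 − 28×48 = 96): to t=0 gives 414 → profitable ✗; to t=17 gives 1025 − 28×17 = 549 → profitable ✗.
Moderate (own payoff 1025 − 68×17 = -131): to t=0 gives 414 → profitable ✗; to t=48 gives 1440 − 68×48 = -1824 → no gain ✓.
3 of the 6 constraints hold; not an equilibrium.

3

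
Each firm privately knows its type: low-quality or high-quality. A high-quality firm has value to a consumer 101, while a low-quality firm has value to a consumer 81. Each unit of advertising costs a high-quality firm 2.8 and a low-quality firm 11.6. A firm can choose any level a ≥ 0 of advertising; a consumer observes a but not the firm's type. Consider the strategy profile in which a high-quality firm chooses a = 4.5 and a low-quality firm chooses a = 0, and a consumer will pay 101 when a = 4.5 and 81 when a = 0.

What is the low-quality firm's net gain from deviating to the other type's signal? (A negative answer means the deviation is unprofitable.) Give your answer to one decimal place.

-32.2

Playing a = 0 the low-quality firm receives 81.
Deviating to a = 4.5 brings payment 101 at cost 11.6 × 4.5 = 52.2, netting 48.8.
Gain from deviating: 48.8 − 81 = -32.2.
The gain is negative, so the low-quality type's incentive-compatibility constraint is satisfied.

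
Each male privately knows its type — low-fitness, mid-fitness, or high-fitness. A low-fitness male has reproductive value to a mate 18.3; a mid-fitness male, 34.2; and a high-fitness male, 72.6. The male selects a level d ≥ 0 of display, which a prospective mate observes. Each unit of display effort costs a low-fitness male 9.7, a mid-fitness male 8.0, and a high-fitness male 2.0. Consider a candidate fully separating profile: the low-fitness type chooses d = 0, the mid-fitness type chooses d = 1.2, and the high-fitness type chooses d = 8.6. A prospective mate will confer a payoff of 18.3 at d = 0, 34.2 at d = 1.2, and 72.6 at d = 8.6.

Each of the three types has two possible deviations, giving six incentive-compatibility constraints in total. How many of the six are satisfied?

5

High-fitness (own payoff 72.6 − 2.0×8.6 = 55.4): to d=0 gives 18.3 → no gain ✓; to d=1.2 gives 34.2 − 2.0×1.2 = 31.8 → no gain ✓.
Mid-fitness (own payoff 34.2 − 8.0×1.2 = 24.6): to d=0 gives 18.3 → no gain ✓; to d=8.6 gives 72.6 − 8.0×8.6 = 3.8 → no gain ✓.
Low-fitness (own payoff 18.3): to d=1.2 gives 34.2 − 9.7×1.2 = 22.56 → profitable ✗; to d=8.6 gives 72.6 − 9.7×8.6 = -10.82 → no gain ✓.
5 of the 6 constraints hold; not an equilibrium.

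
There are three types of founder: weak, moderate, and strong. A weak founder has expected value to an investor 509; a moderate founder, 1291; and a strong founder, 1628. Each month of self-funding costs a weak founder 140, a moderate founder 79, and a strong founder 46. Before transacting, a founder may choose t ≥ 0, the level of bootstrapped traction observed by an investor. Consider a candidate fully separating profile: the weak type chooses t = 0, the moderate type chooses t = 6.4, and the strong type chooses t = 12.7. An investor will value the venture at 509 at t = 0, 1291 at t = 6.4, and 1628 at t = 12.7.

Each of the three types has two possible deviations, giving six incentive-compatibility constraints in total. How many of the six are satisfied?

6

Weak (own payoff 509): to t=6.4 gives 1291 − 140×6.4 = 395 → no gain ✓; to t=12.7 gives 1628 − 140×12.7 = -150 → no gain ✓.
Moderate (own payoff 1291 − 79×6.4 = 785.4): to t=0 gives 509 → no gain ✓; to t=12.7 gives 1628 − 79×12.7 = 624.7 → no gain ✓.
Strong (own payoff 1628 − 46×12.7 = 1043.8): to t=0 gives 509 → no gain ✓; to t=6.4 gives 1291 − 46×6.4 = 996.6 → no gain ✓.
6 of the 6 constraints hold; this profile is a separating equilibrium.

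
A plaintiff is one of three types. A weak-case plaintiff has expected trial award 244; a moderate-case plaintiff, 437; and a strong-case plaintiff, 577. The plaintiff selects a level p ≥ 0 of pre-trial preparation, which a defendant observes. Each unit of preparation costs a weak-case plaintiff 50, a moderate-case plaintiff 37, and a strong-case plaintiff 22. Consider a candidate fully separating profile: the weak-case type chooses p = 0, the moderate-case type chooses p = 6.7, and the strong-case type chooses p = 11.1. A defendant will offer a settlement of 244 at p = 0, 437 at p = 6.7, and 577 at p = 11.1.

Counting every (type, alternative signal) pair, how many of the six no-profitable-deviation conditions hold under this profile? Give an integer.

Weak-case (own payoff 244): to p=6.7 gives 437 − 50×6.7 = 102 → no gain ✓; to p=11.1 gives 577 − 50×11.1 = 22 → no gain ✓.
Strong-case (own payoff 577 − 22×11.1 = 332.8): to p=0 gives 244 → no gain ✓; to p=6.7 gives 437 − 22×6.7 = 289.6 → no gain ✓.
Moderate-case (own payoff 437 − 37×6.7 = 189.1): to p=0 gives 244 → profitable ✗; to p=11.1 gives 577 − 37×11.1 = 166.3 → no gain ✓.
5 of the 6 constraints hold; not an equilibrium.

5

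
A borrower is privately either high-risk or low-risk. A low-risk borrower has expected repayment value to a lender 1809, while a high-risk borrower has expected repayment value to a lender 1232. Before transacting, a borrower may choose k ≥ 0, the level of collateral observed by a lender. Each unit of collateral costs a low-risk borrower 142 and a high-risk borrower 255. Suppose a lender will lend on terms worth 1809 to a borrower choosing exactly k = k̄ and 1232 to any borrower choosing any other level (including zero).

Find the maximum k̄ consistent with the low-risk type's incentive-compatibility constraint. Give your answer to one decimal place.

Choosing k̄ yields the low-risk type 1809 − 142·k̄; choosing zero yields 1232.
The low-risk type is indifferent at 1809 − 142·k̄ = 1232, i.e. k̄ = (1809 − 1232) / 142 ≈ 4.1.
For any k̄ above 4.1 the low-risk type would rather pool at zero, so separation collapses.

4.1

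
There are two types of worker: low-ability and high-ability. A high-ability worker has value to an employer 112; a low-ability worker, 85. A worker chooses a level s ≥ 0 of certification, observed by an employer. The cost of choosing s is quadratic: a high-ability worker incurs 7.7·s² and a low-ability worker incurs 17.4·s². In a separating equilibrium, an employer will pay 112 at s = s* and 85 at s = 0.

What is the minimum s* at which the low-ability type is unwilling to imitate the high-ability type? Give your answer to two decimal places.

The low-ability type at s = 0 receives 85; imitating at s* yields 112 − 17.4·s*².
Indifference: 85 = 112 − 17.4·s*², so s*² = (112 − 85) / 17.4 ≈ 1.5517.
s* = √1.5517 ≈ 1.25.

1.25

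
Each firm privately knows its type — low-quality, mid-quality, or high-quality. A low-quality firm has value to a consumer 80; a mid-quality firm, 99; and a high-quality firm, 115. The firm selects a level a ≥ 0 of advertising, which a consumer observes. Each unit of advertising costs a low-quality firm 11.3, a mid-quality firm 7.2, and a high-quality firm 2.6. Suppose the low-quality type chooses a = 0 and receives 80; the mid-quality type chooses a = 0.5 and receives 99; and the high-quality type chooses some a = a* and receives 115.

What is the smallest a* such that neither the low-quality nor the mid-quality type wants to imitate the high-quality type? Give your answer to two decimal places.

Mid-quality type (on-path payoff 99 − 7.2×0.5 = 95.4) won't mimic when 95.4 ≥ 115 − 7.2·a*, i.e. a* ≥ 2.72.
Low-quality type (on-path payoff 80) won't mimic when 80 ≥ 115 − 11.3·a*, i.e. a* ≥ 3.10.
Both must hold, so a* = max(3.10, 2.72) = 3.10. The low-quality type's constraint binds.

3.10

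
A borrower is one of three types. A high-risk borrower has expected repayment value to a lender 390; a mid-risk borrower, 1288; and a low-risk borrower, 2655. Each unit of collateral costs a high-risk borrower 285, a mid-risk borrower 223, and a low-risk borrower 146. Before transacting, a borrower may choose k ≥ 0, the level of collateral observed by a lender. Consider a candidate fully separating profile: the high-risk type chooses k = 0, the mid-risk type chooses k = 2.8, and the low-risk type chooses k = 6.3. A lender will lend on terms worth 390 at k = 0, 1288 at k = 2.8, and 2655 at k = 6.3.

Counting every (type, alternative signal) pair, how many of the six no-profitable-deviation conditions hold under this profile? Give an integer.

3

High-risk (own payoff 390): to k=2.8 gives 1288 − 285×2.8 = 490 → profitable ✗; to k=6.3 gives 2655 − 285×6.3 = 859.5 → profitable ✗.
Mid-risk (own payoff 1288 − 223×2.8 = 663.6): to k=0 gives 390 → no gain ✓; to k=6.3 gives 2655 − 223×6.3 = 1250.1 → profitable ✗.
Low-risk (own payoff 2655 − 146×6.3 = 1735.2): to k=0 gives 390 → no gain ✓; to k=2.8 gives 1288 − 146×2.8 = 879.2 → no gain ✓.
3 of the 6 constraints hold; not an equilibrium.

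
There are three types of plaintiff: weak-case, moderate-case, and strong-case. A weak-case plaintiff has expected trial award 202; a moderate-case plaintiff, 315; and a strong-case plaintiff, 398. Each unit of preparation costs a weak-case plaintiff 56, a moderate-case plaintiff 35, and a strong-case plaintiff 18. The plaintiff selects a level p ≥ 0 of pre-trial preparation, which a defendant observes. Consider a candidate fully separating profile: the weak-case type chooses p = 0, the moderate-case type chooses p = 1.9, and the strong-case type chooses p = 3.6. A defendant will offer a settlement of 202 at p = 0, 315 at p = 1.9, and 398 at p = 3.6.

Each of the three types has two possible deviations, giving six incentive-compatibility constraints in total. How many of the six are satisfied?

4

Moderate-case (own payoff 315 − 35×1.9 = 248.5): to p=0 gives 202 → no gain ✓; to p=3.6 gives 398 − 35×3.6 = 272 → profitable ✗.
Strong-case (own payoff 398 − 18×3.6 = 333.2): to p=0 gives 202 → no gain ✓; to p=1.9 gives 315 − 18×1.9 = 280.8 → no gain ✓.
Weak-case (own payoff 202): to p=1.9 gives 315 − 56×1.9 = 208.6 → profitable ✗; to p=3.6 gives 398 − 56×3.6 = 196.4 → no gain ✓.
4 of the 6 constraints hold; not an equilibrium.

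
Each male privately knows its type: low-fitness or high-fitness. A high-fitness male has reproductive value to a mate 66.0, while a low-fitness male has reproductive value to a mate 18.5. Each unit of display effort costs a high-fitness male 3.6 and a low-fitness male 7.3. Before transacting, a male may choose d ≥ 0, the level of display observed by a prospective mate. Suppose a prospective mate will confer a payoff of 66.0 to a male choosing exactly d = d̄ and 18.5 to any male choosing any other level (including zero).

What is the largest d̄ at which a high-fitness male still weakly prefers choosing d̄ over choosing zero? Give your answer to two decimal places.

Choosing d̄ yields the high-fitness type 66.0 − 3.6·d̄; choosing zero yields 18.5.
The high-fitness type is indifferent at 66.0 − 3.6·d̄ = 18.5, i.e. d̄ = (66.0 − 18.5) / 3.6 ≈ 13.19.
For any d̄ above 13.19 the high-fitness type would rather pool at zero, so separation collapses.

13.19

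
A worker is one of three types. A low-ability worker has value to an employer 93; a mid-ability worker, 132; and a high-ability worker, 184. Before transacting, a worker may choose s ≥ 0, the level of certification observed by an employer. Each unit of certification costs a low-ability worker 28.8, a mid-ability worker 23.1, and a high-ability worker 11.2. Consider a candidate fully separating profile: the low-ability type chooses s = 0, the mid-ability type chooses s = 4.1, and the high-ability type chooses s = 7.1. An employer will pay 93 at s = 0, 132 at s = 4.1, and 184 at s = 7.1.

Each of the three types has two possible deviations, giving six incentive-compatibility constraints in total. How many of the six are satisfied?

Mid-ability (own payoff 132 − 23.1×4.1 = 37.29): to s=0 gives 93 → profitable ✗; to s=7.1 gives 184 − 23.1×7.1 = 19.99 → no gain ✓.
High-ability (own payoff 184 − 11.2×7.1 = 104.48): to s=0 gives 93 → no gain ✓; to s=4.1 gives 132 − 11.2×4.1 = 86.08 → no gain ✓.
Low-ability (own payoff 93): to s=4.1 gives 132 − 28.8×4.1 = 13.92 → no gain ✓; to s=7.1 gives 184 − 28.8×7.1 = -20.48 → no gain ✓.
5 of the 6 constraints hold; not an equilibrium.

5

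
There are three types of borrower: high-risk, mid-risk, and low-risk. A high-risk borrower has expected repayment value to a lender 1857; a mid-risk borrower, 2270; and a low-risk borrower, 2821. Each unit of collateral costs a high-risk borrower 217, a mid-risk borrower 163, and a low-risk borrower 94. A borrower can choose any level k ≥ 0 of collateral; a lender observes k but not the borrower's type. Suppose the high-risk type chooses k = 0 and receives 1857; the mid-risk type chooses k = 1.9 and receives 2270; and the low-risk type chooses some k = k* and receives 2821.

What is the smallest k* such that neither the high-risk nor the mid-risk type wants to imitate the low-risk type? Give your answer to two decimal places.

Mid-risk type (on-path payoff 2270 − 163×1.9 = 1960.3) won't mimic when 1960.3 ≥ 2821 − 163·k*, i.e. k* ≥ 5.28.
High-risk type (on-path payoff 1857) won't mimic when 1857 ≥ 2821 − 217·k*, i.e. k* ≥ 4.44.
Both must hold, so k* = max(4.44, 5.28) = 5.28. The mid-risk type's constraint binds.

5.28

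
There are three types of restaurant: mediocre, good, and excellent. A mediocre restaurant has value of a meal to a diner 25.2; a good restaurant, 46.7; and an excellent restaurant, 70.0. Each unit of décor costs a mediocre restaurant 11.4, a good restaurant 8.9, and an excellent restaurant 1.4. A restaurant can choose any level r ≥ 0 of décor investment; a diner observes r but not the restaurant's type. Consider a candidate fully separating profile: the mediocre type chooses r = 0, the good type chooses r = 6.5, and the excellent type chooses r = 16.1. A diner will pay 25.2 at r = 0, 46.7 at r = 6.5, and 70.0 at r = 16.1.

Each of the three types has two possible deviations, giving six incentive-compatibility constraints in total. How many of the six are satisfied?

5

Mediocre (own payoff 25.2): to r=6.5 gives 46.7 − 11.4×6.5 = -27.4 → no gain ✓; to r=16.1 gives 70.0 − 11.4×16.1 = -113.54 → no gain ✓.
Good (own payoff 46.7 − 8.9×6.5 = -11.15): to r=0 gives 25.2 → profitable ✗; to r=16.1 gives 70.0 − 8.9×16.1 = -73.29 → no gain ✓.
Excellent (own payoff 70.0 − 1.4×16.1 = 47.46): to r=0 gives 25.2 → no gain ✓; to r=6.5 gives 46.7 − 1.4×6.5 = 37.6 → no gain ✓.
5 of the 6 constraints hold; not an equilibrium.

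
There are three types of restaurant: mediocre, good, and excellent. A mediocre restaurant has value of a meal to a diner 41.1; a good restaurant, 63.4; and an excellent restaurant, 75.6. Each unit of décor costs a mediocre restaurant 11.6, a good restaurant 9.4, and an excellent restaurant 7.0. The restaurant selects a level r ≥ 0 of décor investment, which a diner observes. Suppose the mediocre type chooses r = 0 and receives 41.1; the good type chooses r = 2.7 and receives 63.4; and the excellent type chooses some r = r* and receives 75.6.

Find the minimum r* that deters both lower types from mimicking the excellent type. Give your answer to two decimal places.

4.00

Mediocre type (on-path payoff 41.1) won't mimic when 41.1 ≥ 75.6 − 11.6·r*, i.e. r* ≥ 2.97.
Good type (on-path payoff 63.4 − 9.4×2.7 = 38.02) won't mimic when 38.02 ≥ 75.6 − 9.4·r*, i.e. r* ≥ 4.00.
Both must hold, so r* = max(2.97, 4.00) = 4.00. The good type's constraint binds.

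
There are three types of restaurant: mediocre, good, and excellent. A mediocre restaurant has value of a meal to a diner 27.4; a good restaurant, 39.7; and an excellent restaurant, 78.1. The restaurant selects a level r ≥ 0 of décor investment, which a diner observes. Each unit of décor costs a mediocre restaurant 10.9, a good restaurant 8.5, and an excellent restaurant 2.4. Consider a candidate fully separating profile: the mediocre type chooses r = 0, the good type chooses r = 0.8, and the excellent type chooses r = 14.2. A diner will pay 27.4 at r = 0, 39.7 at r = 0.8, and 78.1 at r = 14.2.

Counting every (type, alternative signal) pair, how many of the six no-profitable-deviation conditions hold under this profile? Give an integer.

5

Excellent (own payoff 78.1 − 2.4×14.2 = 44.02): to r=0 gives 27.4 → no gain ✓; to r=0.8 gives 39.7 − 2.4×0.8 = 37.78 → no gain ✓.
Mediocre (own payoff 27.4): to r=0.8 gives 39.7 − 10.9×0.8 = 30.98 → profitable ✗; to r=14.2 gives 78.1 − 10.9×14.2 = -76.68 → no gain ✓.
Good (own payoff 39.7 − 8.5×0.8 = 32.9): to r=0 gives 27.4 → no gain ✓; to r=14.2 gives 78.1 − 8.5×14.2 = -42.6 → no gain ✓.
5 of the 6 constraints hold; not an equilibrium.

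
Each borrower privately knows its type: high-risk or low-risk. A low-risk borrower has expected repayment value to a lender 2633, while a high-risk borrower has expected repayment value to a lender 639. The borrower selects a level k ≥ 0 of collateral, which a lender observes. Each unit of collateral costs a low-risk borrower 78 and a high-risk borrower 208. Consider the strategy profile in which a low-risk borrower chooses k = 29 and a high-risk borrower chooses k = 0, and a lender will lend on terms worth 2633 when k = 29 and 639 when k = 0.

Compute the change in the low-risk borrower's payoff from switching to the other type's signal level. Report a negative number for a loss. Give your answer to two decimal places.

Playing k = 29 the low-risk borrower receives 2633 − 78 × 29 = 371.
Deviating to k = 0 yields 639 instead.
Gain from deviating: 639 − 371 = 268.00.
The gain is positive, so the low-risk type's incentive-compatibility constraint is violated — this profile is not a separating equilibrium.

268.00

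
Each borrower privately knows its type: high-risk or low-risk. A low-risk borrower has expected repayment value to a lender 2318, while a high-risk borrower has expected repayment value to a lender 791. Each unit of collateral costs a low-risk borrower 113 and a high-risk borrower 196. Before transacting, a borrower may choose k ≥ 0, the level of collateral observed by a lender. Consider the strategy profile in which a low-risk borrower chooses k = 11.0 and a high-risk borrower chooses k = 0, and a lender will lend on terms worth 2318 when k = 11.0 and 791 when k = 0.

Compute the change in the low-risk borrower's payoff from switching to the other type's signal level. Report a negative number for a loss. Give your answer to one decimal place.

-284.0

Playing k = 11.0 the low-risk borrower receives 2318 − 113 × 11.0 = 1075.
Deviating to k = 0 yields 791 instead.
Gain from deviating: 791 − 1075 = -284.0.
The gain is negative, so the low-risk type's incentive-compatibility constraint is satisfied.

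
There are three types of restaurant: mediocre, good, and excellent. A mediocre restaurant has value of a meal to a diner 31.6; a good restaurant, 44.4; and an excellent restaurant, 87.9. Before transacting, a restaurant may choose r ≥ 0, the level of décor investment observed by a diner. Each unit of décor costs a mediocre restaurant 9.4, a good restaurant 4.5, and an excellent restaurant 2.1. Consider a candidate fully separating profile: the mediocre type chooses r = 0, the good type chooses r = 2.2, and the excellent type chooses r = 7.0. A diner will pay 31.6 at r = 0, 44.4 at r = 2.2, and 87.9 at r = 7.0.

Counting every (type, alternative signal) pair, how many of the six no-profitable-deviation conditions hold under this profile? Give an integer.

Mediocre (own payoff 31.6): to r=2.2 gives 44.4 − 9.4×2.2 = 23.72 → no gain ✓; to r=7.0 gives 87.9 − 9.4×7.0 = 22.1 → no gain ✓.
Good (own payoff 44.4 − 4.5×2.2 = 34.5): to r=0 gives 31.6 → no gain ✓; to r=7.0 gives 87.9 − 4.5×7.0 = 56.4 → profitable ✗.
Excellent (own payoff 87.9 − 2.1×7.0 = 73.2): to r=0 gives 31.6 → no gain ✓; to r=2.2 gives 44.4 − 2.1×2.2 = 39.78 → no gain ✓.
5 of the 6 constraints hold; not an equilibrium.

5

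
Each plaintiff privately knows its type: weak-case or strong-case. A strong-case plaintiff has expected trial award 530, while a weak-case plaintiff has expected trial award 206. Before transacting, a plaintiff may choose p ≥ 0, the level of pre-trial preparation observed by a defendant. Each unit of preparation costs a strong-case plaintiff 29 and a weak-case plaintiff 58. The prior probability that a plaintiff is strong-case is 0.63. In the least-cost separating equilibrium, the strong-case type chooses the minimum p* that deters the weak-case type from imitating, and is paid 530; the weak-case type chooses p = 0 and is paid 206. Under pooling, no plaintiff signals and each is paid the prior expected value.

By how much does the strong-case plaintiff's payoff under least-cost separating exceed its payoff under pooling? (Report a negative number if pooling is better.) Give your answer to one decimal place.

-42.1

Least-cost separating signal: p* solves 206 = 530 − 58·p*, so p* = (530 − 206)/58 ≈ 5.5862.
Strong-case type's separating payoff: 530 − 29 × p* = 530 − 29 × (530 − 206)/58 = 530 − 9396/58 = 368.
Pooling payoff: 0.63 × 530 + 0.37 × 206 = 410.12.
Difference: 368 − 410.12 = -42.12, i.e. -42.1 to one decimal place.
The strong-case type would prefer the pooling outcome.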